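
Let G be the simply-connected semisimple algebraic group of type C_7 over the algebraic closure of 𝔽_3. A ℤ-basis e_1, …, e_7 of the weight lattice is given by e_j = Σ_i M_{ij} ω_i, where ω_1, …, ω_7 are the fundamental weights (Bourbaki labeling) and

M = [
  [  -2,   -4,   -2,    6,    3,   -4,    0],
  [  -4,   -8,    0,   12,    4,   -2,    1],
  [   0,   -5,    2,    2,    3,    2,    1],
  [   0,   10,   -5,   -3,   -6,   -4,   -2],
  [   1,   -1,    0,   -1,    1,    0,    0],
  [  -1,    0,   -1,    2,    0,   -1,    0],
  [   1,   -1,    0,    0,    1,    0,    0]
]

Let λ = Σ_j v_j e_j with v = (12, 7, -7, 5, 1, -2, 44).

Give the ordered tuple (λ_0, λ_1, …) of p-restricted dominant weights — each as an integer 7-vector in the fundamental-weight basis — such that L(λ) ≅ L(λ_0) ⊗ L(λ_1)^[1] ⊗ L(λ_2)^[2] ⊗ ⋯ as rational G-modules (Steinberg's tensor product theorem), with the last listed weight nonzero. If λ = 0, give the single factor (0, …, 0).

Compute c_i = Σ_j M_{ij} v_j with v = (12, 7, -7, 5, 1, -2, 44):
  c_1 = -2*12 + -4*7 + -2*-7 + 6*5 + 3*1 + -4*-2 + 0*44 = 3
  c_2 = -4*12 + -8*7 + 0*-7 + 12*5 + 4*1 + -2*-2 + 1*44 = 8
  c_3 = 0*12 + -5*7 + 2*-7 + 2*5 + 3*1 + 2*-2 + 1*44 = 4
  c_4 = 0*12 + 10*7 + -5*-7 + -3*5 + -6*1 + -4*-2 + -2*44 = 4
  c_5 = 1*12 + -1*7 + 0*-7 + -1*5 + 1*1 + 0*-2 + 0*44 = 1
  c_6 = -1*12 + 0*7 + -1*-7 + 2*5 + 0*1 + -1*-2 + 0*44 = 7
  c_7 = 1*12 + -1*7 + 0*-7 + 0*5 + 1*1 + 0*-2 + 0*44 = 6
Base-3 expansion of each c_i:
  c_1 = 3 = 0·3^0 + 1·3^1
  c_2 = 8 = 2·3^0 + 2·3^1
  c_3 = 4 = 1·3^0 + 1·3^1
  c_4 = 4 = 1·3^0 + 1·3^1
  c_5 = 1 = 1·3^0
  c_6 = 7 = 1·3^0 + 2·3^1
  c_7 = 6 = 0·3^0 + 2·3^1
λ_0 = (0, 2, 1, 1, 1, 1, 0)
λ_1 = (1, 2, 1, 1, 0, 2, 2)

((0, 2, 1, 1, 1, 1, 0), (1, 2, 1, 1, 0, 2, 2))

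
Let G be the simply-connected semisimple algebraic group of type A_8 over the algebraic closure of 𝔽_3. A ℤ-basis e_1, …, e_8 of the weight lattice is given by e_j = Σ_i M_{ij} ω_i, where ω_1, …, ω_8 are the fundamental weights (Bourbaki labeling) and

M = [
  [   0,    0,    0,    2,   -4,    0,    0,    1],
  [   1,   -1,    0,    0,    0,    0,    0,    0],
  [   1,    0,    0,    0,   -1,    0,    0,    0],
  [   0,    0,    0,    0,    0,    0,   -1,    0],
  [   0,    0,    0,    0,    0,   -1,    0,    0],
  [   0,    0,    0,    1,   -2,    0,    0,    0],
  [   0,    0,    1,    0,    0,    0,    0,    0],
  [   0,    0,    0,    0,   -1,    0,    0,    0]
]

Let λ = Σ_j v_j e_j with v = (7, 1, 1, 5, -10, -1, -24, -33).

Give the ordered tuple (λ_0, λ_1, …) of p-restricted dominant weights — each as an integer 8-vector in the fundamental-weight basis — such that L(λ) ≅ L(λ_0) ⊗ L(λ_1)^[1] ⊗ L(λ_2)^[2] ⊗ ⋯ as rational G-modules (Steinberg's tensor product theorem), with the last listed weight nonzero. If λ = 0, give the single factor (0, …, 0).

ω-coordinates c = M·v, v = (7, 1, 1, 5, -10, -1, -24, -33):
  c_1 = 0·7 + 0·1 + 0·1 + 2·5 + (-4)·(-10) + (0)·(-1) + (0)·(-24) + (1)·(-33) = 17
  c_2 = 1·7 + (-1)·(1) + 0·1 + 0·5 + (0)·(-10) + (0)·(-1) + (0)·(-24) + (0)·(-33) = 6
  c_3 = 1·7 + 0·1 + 0·1 + 0·5 + (-1)·(-10) + (0)·(-1) + (0)·(-24) + (0)·(-33) = 17
  c_4 = 0·7 + 0·1 + 0·1 + 0·5 + (0)·(-10) + (0)·(-1) + (-1)·(-24) + (0)·(-33) = 24
  c_5 = 0·7 + 0·1 + 0·1 + 0·5 + (0)·(-10) + (-1)·(-1) + (0)·(-24) + (0)·(-33) = 1
  c_6 = 0·7 + 0·1 + 0·1 + 1·5 + (-2)·(-10) + (0)·(-1) + (0)·(-24) + (0)·(-33) = 25
  c_7 = 0·7 + 0·1 + 1·1 + 0·5 + (0)·(-10) + (0)·(-1) + (0)·(-24) + (0)·(-33) = 1
  c_8 = 0·7 + 0·1 + 0·1 + 0·5 + (-1)·(-10) + (0)·(-1) + (0)·(-24) + (0)·(-33) = 10
Base-3 expansion of each c_i:
  c_1 = 17 = 2·3^0 + 2·3^1 + 1·3^2
  c_2 = 6 = 0·3^0 + 2·3^1
  c_3 = 17 = 2·3^0 + 2·3^1 + 1·3^2
  c_4 = 24 = 0·3^0 + 2·3^1 + 2·3^2
  c_5 = 1 = 1·3^0
  c_6 = 25 = 1·3^0 + 2·3^1 + 2·3^2
  c_7 = 1 = 1·3^0
  c_8 = 10 = 1·3^0 + 0·3^1 + 1·3^2
Factor λ_0 = (2, 0, 2, 0, 1, 1, 1, 1)
Factor λ_1 = (2, 2, 2, 2, 0, 2, 0, 0)
Factor λ_2 = (1, 0, 1, 2, 0, 2, 0, 1)

((2, 0, 2, 0, 1, 1, 1, 1), (2, 2, 2, 2, 0, 2, 0, 0), (1, 0, 1, 2, 0, 2, 0, 1))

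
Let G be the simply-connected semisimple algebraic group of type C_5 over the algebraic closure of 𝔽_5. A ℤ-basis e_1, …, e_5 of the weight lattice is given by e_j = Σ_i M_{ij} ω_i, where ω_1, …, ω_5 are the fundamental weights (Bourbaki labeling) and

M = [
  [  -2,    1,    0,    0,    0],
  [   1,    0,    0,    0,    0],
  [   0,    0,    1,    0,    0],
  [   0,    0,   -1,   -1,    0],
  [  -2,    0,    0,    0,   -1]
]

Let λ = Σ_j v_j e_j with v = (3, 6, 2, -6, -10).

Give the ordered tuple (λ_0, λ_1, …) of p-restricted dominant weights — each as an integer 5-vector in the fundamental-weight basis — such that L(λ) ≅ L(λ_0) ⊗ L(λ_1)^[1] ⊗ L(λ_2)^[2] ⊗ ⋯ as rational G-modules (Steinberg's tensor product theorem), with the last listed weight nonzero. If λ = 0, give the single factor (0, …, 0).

((0, 3, 2, 4, 4),)

In the fundamental-weight basis, λ has coordinates c = M·v (v = (3, 6, 2, -6, -10)):
  c_1 = (-2)·(3) + 1·6 + 0·2 + (0)·(-6) + (0)·(-10) = 0
  c_2 = 1·3 + 0·6 + 0·2 + (0)·(-6) + (0)·(-10) = 3
  c_3 = 0·3 + 0·6 + 1·2 + (0)·(-6) + (0)·(-10) = 2
  c_4 = 0·3 + 0·6 + (-1)·(2) + (-1)·(-6) + (0)·(-10) = 4
  c_5 = (-2)·(3) + 0·6 + 0·2 + (0)·(-6) + (-1)·(-10) = 4
p = 5; digits c_i = Σ_j d_{ij}·5^j, 0 ≤ d_{ij} < 5:
  c_1 = 0
  c_2 = 3 = 3·5^0
  c_3 = 2 = 2·5^0
  c_4 = 4 = 4·5^0
  c_5 = 4 = 4·5^0
p-restricted factor λ_0 = (0, 3, 2, 4, 4)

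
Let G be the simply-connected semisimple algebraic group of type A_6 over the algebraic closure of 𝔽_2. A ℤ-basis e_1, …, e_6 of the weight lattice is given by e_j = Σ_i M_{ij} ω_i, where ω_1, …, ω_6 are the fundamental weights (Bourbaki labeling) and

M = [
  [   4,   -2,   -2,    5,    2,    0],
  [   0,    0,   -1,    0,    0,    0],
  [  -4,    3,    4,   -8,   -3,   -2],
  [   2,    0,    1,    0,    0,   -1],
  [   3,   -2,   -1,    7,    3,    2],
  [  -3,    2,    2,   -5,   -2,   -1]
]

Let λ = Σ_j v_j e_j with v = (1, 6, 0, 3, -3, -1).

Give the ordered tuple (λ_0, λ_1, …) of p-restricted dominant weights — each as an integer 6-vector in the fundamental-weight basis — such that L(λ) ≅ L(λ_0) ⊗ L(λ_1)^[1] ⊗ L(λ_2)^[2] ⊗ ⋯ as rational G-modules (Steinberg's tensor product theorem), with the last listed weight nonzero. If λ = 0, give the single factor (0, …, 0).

ω-coordinates c = M·v, v = (1, 6, 0, 3, -3, -1):
  c_1 = 4*1 + -2*6 + -2*0 + 5*3 + 2*-3 + 0*-1 = 1
  c_2 = 0*1 + 0*6 + -1*0 + 0*3 + 0*-3 + 0*-1 = 0
  c_3 = -4*1 + 3*6 + 4*0 + -8*3 + -3*-3 + -2*-1 = 1
  c_4 = 2*1 + 0*6 + 1*0 + 0*3 + 0*-3 + -1*-1 = 3
  c_5 = 3*1 + -2*6 + -1*0 + 7*3 + 3*-3 + 2*-1 = 1
  c_6 = -3*1 + 2*6 + 2*0 + -5*3 + -2*-3 + -1*-1 = 1
Expand coordinatewise in base 2:
  c_1 = 1 = 1·2^0
  c_2 = 0
  c_3 = 1 = 1·2^0
  c_4 = 3 = 1·2^0 + 1·2^1
  c_5 = 1 = 1·2^0
  c_6 = 1 = 1·2^0
λ_0 = (1, 0, 1, 1, 1, 1)
λ_1 = (0, 0, 0, 1, 0, 0)

((1, 0, 1, 1, 1, 1), (0, 0, 0, 1, 0, 0))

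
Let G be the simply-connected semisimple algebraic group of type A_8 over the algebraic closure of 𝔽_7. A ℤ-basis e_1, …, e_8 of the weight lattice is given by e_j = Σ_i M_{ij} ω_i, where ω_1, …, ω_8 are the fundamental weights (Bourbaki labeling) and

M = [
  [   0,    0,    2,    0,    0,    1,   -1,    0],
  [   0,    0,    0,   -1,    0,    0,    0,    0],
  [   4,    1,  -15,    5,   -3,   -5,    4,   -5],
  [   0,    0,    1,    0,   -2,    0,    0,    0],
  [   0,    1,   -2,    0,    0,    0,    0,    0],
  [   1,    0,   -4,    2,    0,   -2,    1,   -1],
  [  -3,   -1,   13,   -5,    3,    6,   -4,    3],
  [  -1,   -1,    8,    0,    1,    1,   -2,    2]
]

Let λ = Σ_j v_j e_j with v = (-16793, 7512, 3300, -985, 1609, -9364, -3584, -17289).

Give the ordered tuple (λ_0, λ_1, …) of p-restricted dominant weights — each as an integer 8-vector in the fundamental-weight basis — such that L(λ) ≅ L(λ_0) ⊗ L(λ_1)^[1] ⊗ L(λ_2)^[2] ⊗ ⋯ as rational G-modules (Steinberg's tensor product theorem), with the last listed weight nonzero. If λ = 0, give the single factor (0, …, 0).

In the fundamental-weight basis, λ has coordinates c = M·v (v = (-16793, 7512, 3300, -985, 1609, -9364, -3584, -17289)):
  c_1 = 0*-16793 + 0*7512 + 2*3300 + 0*-985 + 0*1609 + 1*-9364 + -1*-3584 + 0*-17289 = 820
  c_2 = 0*-16793 + 0*7512 + 0*3300 + -1*-985 + 0*1609 + 0*-9364 + 0*-3584 + 0*-17289 = 985
  c_3 = 4*-16793 + 1*7512 + -15*3300 + 5*-985 + -3*1609 + -5*-9364 + 4*-3584 + -5*-17289 = 17
  c_4 = 0*-16793 + 0*7512 + 1*3300 + 0*-985 + -2*1609 + 0*-9364 + 0*-3584 + 0*-17289 = 82
  c_5 = 0*-16793 + 1*7512 + -2*3300 + 0*-985 + 0*1609 + 0*-9364 + 0*-3584 + 0*-17289 = 912
  c_6 = 1*-16793 + 0*7512 + -4*3300 + 2*-985 + 0*1609 + -2*-9364 + 1*-3584 + -1*-17289 = 470
  c_7 = -3*-16793 + -1*7512 + 13*3300 + -5*-985 + 3*1609 + 6*-9364 + -4*-3584 + 3*-17289 = 1804
  c_8 = -1*-16793 + -1*7512 + 8*3300 + 0*-985 + 1*1609 + 1*-9364 + -2*-3584 + 2*-17289 = 516
p = 7; digits c_i = Σ_j d_{ij}·7^j, 0 ≤ d_{ij} < 7:
  c_1 = 820 = 1·7^0 + 5·7^1 + 2·7^2 + 2·7^3
  c_2 = 985 = 5·7^0 + 0·7^1 + 6·7^2 + 2·7^3
  c_3 = 17 = 3·7^0 + 2·7^1
  c_4 = 82 = 5·7^0 + 4·7^1 + 1·7^2
  c_5 = 912 = 2·7^0 + 4·7^1 + 4·7^2 + 2·7^3
  c_6 = 470 = 1·7^0 + 4·7^1 + 2·7^2 + 1·7^3
  c_7 = 1804 = 5·7^0 + 5·7^1 + 1·7^2 + 5·7^3
  c_8 = 516 = 5·7^0 + 3·7^1 + 3·7^2 + 1·7^3
λ_0 = (1, 5, 3, 5, 2, 1, 5, 5)
λ_1 = (5, 0, 2, 4, 4, 4, 5, 3)
λ_2 = (2, 6, 0, 1, 4, 2, 1, 3)
λ_3 = (2, 2, 0, 0, 2, 1, 5, 1)

((1, 5, 3, 5, 2, 1, 5, 5), (5, 0, 2, 4, 4, 4, 5, 3), (2, 6, 0, 1, 4, 2, 1, 3), (2, 2, 0, 0, 2, 1, 5, 1))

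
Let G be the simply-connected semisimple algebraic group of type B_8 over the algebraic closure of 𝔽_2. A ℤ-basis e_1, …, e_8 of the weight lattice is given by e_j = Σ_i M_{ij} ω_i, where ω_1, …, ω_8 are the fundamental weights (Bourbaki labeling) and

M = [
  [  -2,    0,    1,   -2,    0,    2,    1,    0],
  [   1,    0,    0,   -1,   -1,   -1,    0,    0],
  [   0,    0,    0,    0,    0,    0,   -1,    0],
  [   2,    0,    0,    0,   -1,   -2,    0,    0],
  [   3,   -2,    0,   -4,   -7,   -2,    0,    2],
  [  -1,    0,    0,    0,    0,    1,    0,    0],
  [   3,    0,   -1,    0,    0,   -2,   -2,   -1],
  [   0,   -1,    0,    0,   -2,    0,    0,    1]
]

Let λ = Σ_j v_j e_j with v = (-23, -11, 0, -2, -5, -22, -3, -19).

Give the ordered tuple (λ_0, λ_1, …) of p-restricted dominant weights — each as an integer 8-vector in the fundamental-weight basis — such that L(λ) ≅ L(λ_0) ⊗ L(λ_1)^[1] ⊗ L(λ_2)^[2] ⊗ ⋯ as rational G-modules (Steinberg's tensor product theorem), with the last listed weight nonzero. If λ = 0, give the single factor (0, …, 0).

Converting to the ω-basis (c_i = row i of M dotted with v = (-23, -11, 0, -2, -5, -22, -3, -19)):
  c_1 = -2*-23 + 0*-11 + 1*0 + -2*-2 + 0*-5 + 2*-22 + 1*-3 + 0*-19 = 3
  c_2 = 1*-23 + 0*-11 + 0*0 + -1*-2 + -1*-5 + -1*-22 + 0*-3 + 0*-19 = 6
  c_3 = 0*-23 + 0*-11 + 0*0 + 0*-2 + 0*-5 + 0*-22 + -1*-3 + 0*-19 = 3
  c_4 = 2*-23 + 0*-11 + 0*0 + 0*-2 + -1*-5 + -2*-22 + 0*-3 + 0*-19 = 3
  c_5 = 3*-23 + -2*-11 + 0*0 + -4*-2 + -7*-5 + -2*-22 + 0*-3 + 2*-19 = 2
  c_6 = -1*-23 + 0*-11 + 0*0 + 0*-2 + 0*-5 + 1*-22 + 0*-3 + 0*-19 = 1
  c_7 = 3*-23 + 0*-11 + -1*0 + 0*-2 + 0*-5 + -2*-22 + -2*-3 + -1*-19 = 0
  c_8 = 0*-23 + -1*-11 + 0*0 + 0*-2 + -2*-5 + 0*-22 + 0*-3 + 1*-19 = 2
Base-2 expansion of each c_i:
  c_1 = 3 = 1·2^0 + 1·2^1
  c_2 = 6 = 0·2^0 + 1·2^1 + 1·2^2
  c_3 = 3 = 1·2^0 + 1·2^1
  c_4 = 3 = 1·2^0 + 1·2^1
  c_5 = 2 = 0·2^0 + 1·2^1
  c_6 = 1 = 1·2^0
  c_7 = 0
  c_8 = 2 = 0·2^0 + 1·2^1
p-restricted factor λ_0 = (1, 0, 1, 1, 0, 1, 0, 0)
p-restricted factor λ_1 = (1, 1, 1, 1, 1, 0, 0, 1)
p-restricted factor λ_2 = (0, 1, 0, 0, 0, 0, 0, 0)

((1, 0, 1, 1, 0, 1, 0, 0), (1, 1, 1, 1, 1, 0, 0, 1), (0, 1, 0, 0, 0, 0, 0, 0))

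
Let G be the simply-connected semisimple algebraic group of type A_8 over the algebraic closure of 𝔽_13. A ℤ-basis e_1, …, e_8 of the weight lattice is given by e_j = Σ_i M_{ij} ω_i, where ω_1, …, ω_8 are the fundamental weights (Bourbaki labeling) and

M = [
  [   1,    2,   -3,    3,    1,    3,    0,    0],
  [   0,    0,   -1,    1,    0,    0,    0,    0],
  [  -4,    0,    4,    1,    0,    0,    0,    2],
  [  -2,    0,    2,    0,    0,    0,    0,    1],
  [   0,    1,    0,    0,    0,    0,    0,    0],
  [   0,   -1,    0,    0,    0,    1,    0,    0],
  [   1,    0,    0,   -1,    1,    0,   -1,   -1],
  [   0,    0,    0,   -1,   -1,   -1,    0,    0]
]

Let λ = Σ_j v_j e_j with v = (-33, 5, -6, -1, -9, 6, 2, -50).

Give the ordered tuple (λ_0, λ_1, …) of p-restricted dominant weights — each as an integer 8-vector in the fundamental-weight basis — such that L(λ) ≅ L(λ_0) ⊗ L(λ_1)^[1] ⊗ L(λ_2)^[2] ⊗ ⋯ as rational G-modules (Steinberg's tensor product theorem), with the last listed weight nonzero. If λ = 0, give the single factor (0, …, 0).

((1, 5, 7, 4, 5, 1, 7, 4),)

Compute c_i = Σ_j M_{ij} v_j with v = (-33, 5, -6, -1, -9, 6, 2, -50):
  c_1 = (1)·(-33) + (2)·(5) + (-3)·(-6) + (3)·(-1) + (1)·(-9) + (3)·(6) + (0)·(2) + (0)·(-50) = 1
  c_2 = (0)·(-33) + (0)·(5) + (-1)·(-6) + (1)·(-1) + (0)·(-9) + (0)·(6) + (0)·(2) + (0)·(-50) = 5
  c_3 = (-4)·(-33) + (0)·(5) + (4)·(-6) + (1)·(-1) + (0)·(-9) + (0)·(6) + (0)·(2) + (2)·(-50) = 7
  c_4 = (-2)·(-33) + (0)·(5) + (2)·(-6) + (0)·(-1) + (0)·(-9) + (0)·(6) + (0)·(2) + (1)·(-50) = 4
  c_5 = (0)·(-33) + (1)·(5) + (0)·(-6) + (0)·(-1) + (0)·(-9) + (0)·(6) + (0)·(2) + (0)·(-50) = 5
  c_6 = (0)·(-33) + (-1)·(5) + (0)·(-6) + (0)·(-1) + (0)·(-9) + (1)·(6) + (0)·(2) + (0)·(-50) = 1
  c_7 = (1)·(-33) + (0)·(5) + (0)·(-6) + (-1)·(-1) + (1)·(-9) + (0)·(6) + (-1)·(2) + (-1)·(-50) = 7
  c_8 = (0)·(-33) + (0)·(5) + (0)·(-6) + (-1)·(-1) + (-1)·(-9) + (-1)·(6) + (0)·(2) + (0)·(-50) = 4
Writing each c_i in base p = 13:
  c_1 = 1 = 1·13^0
  c_2 = 5 = 5·13^0
  c_3 = 7 = 7·13^0
  c_4 = 4 = 4·13^0
  c_5 = 5 = 5·13^0
  c_6 = 1 = 1·13^0
  c_7 = 7 = 7·13^0
  c_8 = 4 = 4·13^0
Factor λ_0 = (1, 5, 7, 4, 5, 1, 7, 4)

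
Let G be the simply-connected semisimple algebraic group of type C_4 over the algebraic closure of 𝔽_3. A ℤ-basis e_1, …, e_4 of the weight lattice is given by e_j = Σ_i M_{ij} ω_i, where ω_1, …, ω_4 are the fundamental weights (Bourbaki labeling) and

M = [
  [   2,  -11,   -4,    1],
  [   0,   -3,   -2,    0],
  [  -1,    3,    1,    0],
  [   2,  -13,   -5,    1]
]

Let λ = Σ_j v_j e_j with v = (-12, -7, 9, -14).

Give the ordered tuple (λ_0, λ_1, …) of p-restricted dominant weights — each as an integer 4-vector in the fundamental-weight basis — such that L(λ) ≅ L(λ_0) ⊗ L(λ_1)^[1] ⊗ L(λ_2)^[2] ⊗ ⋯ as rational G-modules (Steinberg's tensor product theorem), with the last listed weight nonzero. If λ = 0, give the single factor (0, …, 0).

((0, 0, 0, 2), (1, 1, 0, 2))

ω-coordinates c = M·v, v = (-12, -7, 9, -14):
  c_1 = (2)·(-12) + (-11)·(-7) + (-4)·(9) + (1)·(-14) = 3
  c_2 = (0)·(-12) + (-3)·(-7) + (-2)·(9) + (0)·(-14) = 3
  c_3 = (-1)·(-12) + (3)·(-7) + (1)·(9) + (0)·(-14) = 0
  c_4 = (2)·(-12) + (-13)·(-7) + (-5)·(9) + (1)·(-14) = 8
p = 3; digits c_i = Σ_j d_{ij}·3^j, 0 ≤ d_{ij} < 3:
  c_1 = 3 = 0·3^0 + 1·3^1
  c_2 = 3 = 0·3^0 + 1·3^1
  c_3 = 0
  c_4 = 8 = 2·3^0 + 2·3^1
Factor λ_0 = (0, 0, 0, 2)
Factor λ_1 = (1, 1, 0, 2)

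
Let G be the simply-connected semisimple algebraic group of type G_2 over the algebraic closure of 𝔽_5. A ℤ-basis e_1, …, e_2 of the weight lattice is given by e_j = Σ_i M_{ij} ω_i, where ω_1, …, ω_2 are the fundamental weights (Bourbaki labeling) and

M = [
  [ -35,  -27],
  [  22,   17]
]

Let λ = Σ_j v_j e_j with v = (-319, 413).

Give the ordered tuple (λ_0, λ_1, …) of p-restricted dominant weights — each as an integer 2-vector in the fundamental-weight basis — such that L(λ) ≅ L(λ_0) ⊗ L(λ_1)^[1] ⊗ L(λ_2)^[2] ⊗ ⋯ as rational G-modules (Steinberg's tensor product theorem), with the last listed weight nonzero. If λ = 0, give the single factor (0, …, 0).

Compute c_i = Σ_j M_{ij} v_j with v = (-319, 413):
  c_1 = -35*-319 + -27*413 = 14
  c_2 = 22*-319 + 17*413 = 3
Expand coordinatewise in base 5:
  c_1 = 14 = 4·5^0 + 2·5^1
  c_2 = 3 = 3·5^0
Factor λ_0 = (4, 3)
Factor λ_1 = (2, 0)

((4, 3), (2, 0))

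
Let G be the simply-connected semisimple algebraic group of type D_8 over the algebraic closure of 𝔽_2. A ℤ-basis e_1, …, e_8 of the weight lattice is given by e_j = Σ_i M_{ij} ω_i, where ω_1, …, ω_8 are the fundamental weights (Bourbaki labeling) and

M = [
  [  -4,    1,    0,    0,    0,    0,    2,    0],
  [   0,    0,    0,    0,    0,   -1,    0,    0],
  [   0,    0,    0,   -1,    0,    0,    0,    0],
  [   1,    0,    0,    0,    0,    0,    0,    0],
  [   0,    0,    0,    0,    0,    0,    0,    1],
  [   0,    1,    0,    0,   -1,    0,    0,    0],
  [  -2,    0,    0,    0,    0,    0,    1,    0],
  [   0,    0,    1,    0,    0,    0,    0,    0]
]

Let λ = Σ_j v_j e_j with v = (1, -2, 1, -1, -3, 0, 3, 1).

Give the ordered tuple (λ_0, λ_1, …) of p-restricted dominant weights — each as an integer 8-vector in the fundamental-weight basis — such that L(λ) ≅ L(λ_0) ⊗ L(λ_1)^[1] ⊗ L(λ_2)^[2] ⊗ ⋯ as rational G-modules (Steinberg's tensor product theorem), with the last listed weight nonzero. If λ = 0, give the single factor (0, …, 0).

((0, 0, 1, 1, 1, 1, 1, 1),)

Change of basis e → ω: c = M·v where v = (1, -2, 1, -1, -3, 0, 3, 1):
  c_1 = (-4)·(1) + (1)·(-2) + 0·1 + (0)·(-1) + (0)·(-3) + 0·0 + 2·3 + 0·1 = 0
  c_2 = 0·1 + (0)·(-2) + 0·1 + (0)·(-1) + (0)·(-3) + (-1)·(0) + 0·3 + 0·1 = 0
  c_3 = 0·1 + (0)·(-2) + 0·1 + (-1)·(-1) + (0)·(-3) + 0·0 + 0·3 + 0·1 = 1
  c_4 = 1·1 + (0)·(-2) + 0·1 + (0)·(-1) + (0)·(-3) + 0·0 + 0·3 + 0·1 = 1
  c_5 = 0·1 + (0)·(-2) + 0·1 + (0)·(-1) + (0)·(-3) + 0·0 + 0·3 + 1·1 = 1
  c_6 = 0·1 + (1)·(-2) + 0·1 + (0)·(-1) + (-1)·(-3) + 0·0 + 0·3 + 0·1 = 1
  c_7 = (-2)·(1) + (0)·(-2) + 0·1 + (0)·(-1) + (0)·(-3) + 0·0 + 1·3 + 0·1 = 1
  c_8 = 0·1 + (0)·(-2) + 1·1 + (0)·(-1) + (0)·(-3) + 0·0 + 0·3 + 0·1 = 1
Writing each c_i in base p = 2:
  c_1 = 0
  c_2 = 0
  c_3 = 1 = 1·2^0
  c_4 = 1 = 1·2^0
  c_5 = 1 = 1·2^0
  c_6 = 1 = 1·2^0
  c_7 = 1 = 1·2^0
  c_8 = 1 = 1·2^0
Factor λ_0 = (0, 0, 1, 1, 1, 1, 1, 1)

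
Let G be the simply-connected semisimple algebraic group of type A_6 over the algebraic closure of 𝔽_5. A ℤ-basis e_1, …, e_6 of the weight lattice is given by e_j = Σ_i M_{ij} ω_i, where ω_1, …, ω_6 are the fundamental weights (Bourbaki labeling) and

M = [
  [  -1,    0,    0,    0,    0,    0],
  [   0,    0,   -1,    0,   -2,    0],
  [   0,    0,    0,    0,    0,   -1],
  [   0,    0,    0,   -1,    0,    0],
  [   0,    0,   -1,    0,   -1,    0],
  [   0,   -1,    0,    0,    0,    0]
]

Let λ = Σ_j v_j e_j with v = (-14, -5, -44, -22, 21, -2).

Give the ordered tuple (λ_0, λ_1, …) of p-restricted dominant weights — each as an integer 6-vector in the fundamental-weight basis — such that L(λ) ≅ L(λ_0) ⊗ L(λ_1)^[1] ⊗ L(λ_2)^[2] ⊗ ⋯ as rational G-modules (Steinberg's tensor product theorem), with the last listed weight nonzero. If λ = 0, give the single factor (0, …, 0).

Compute c_i = Σ_j M_{ij} v_j with v = (-14, -5, -44, -22, 21, -2):
  c_1 = (-1)·(-14) + (0)·(-5) + (0)·(-44) + (0)·(-22) + (0)·(21) + (0)·(-2) = 14
  c_2 = (0)·(-14) + (0)·(-5) + (-1)·(-44) + (0)·(-22) + (-2)·(21) + (0)·(-2) = 2
  c_3 = (0)·(-14) + (0)·(-5) + (0)·(-44) + (0)·(-22) + (0)·(21) + (-1)·(-2) = 2
  c_4 = (0)·(-14) + (0)·(-5) + (0)·(-44) + (-1)·(-22) + (0)·(21) + (0)·(-2) = 22
  c_5 = (0)·(-14) + (0)·(-5) + (-1)·(-44) + (0)·(-22) + (-1)·(21) + (0)·(-2) = 23
  c_6 = (0)·(-14) + (-1)·(-5) + (0)·(-44) + (0)·(-22) + (0)·(21) + (0)·(-2) = 5
p = 5; digits c_i = Σ_j d_{ij}·5^j, 0 ≤ d_{ij} < 5:
  c_1 = 14 = 4·5^0 + 2·5^1
  c_2 = 2 = 2·5^0
  c_3 = 2 = 2·5^0
  c_4 = 22 = 2·5^0 + 4·5^1
  c_5 = 23 = 3·5^0 + 4·5^1
  c_6 = 5 = 0·5^0 + 1·5^1
λ_0 = (4, 2, 2, 2, 3, 0)
λ_1 = (2, 0, 0, 4, 4, 1)

((4, 2, 2, 2, 3, 0), (2, 0, 0, 4, 4, 1))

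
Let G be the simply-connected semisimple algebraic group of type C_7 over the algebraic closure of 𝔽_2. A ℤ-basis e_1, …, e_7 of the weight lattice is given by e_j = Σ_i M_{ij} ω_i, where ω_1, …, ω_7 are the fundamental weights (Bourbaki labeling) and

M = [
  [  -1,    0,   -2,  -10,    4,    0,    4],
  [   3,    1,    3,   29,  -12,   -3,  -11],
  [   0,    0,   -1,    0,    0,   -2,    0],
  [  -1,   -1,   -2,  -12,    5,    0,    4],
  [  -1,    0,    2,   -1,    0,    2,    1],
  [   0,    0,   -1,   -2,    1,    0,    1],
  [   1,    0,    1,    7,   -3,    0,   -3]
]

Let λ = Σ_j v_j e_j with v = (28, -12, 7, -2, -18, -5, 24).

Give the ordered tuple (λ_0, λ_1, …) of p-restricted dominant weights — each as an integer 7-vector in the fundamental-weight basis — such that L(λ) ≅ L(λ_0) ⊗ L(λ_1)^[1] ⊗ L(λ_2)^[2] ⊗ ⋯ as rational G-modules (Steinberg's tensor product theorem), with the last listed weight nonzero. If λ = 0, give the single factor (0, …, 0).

Change of basis e → ω: c = M·v where v = (28, -12, 7, -2, -18, -5, 24):
  c_1 = -1*28 + 0*-12 + -2*7 + -10*-2 + 4*-18 + 0*-5 + 4*24 = 2
  c_2 = 3*28 + 1*-12 + 3*7 + 29*-2 + -12*-18 + -3*-5 + -11*24 = 2
  c_3 = 0*28 + 0*-12 + -1*7 + 0*-2 + 0*-18 + -2*-5 + 0*24 = 3
  c_4 = -1*28 + -1*-12 + -2*7 + -12*-2 + 5*-18 + 0*-5 + 4*24 = 0
  c_5 = -1*28 + 0*-12 + 2*7 + -1*-2 + 0*-18 + 2*-5 + 1*24 = 2
  c_6 = 0*28 + 0*-12 + -1*7 + -2*-2 + 1*-18 + 0*-5 + 1*24 = 3
  c_7 = 1*28 + 0*-12 + 1*7 + 7*-2 + -3*-18 + 0*-5 + -3*24 = 3
Writing each c_i in base p = 2:
  c_1 = 2 = 0·2^0 + 1·2^1
  c_2 = 2 = 0·2^0 + 1·2^1
  c_3 = 3 = 1·2^0 + 1·2^1
  c_4 = 0
  c_5 = 2 = 0·2^0 + 1·2^1
  c_6 = 3 = 1·2^0 + 1·2^1
  c_7 = 3 = 1·2^0 + 1·2^1
λ_0 = (0, 0, 1, 0, 0, 1, 1)
λ_1 = (1, 1, 1, 0, 1, 1, 1)

((0, 0, 1, 0, 0, 1, 1), (1, 1, 1, 0, 1, 1, 1))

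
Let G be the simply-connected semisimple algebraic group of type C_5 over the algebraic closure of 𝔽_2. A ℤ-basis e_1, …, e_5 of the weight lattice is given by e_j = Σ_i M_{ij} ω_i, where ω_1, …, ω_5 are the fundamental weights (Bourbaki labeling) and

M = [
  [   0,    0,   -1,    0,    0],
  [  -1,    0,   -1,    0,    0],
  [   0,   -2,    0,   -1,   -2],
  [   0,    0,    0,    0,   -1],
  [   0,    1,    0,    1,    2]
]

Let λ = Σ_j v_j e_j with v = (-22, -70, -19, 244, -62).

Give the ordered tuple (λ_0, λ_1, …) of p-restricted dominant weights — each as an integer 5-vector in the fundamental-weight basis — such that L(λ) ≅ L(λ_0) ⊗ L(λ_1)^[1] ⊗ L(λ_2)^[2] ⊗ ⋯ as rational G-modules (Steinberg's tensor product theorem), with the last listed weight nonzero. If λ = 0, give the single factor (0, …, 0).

Converting to the ω-basis (c_i = row i of M dotted with v = (-22, -70, -19, 244, -62)):
  c_1 = 0*-22 + 0*-70 + -1*-19 + 0*244 + 0*-62 = 19
  c_2 = -1*-22 + 0*-70 + -1*-19 + 0*244 + 0*-62 = 41
  c_3 = 0*-22 + -2*-70 + 0*-19 + -1*244 + -2*-62 = 20
  c_4 = 0*-22 + 0*-70 + 0*-19 + 0*244 + -1*-62 = 62
  c_5 = 0*-22 + 1*-70 + 0*-19 + 1*244 + 2*-62 = 50
Base-2 expansion of each c_i:
  c_1 = 19 = 1·2^0 + 1·2^1 + 0·2^2 + 0·2^3 + 1·2^4
  c_2 = 41 = 1·2^0 + 0·2^1 + 0·2^2 + 1·2^3 + 0·2^4 + 1·2^5
  c_3 = 20 = 0·2^0 + 0·2^1 + 1·2^2 + 0·2^3 + 1·2^4
  c_4 = 62 = 0·2^0 + 1·2^1 + 1·2^2 + 1·2^3 + 1·2^4 + 1·2^5
  c_5 = 50 = 0·2^0 + 1·2^1 + 0·2^2 + 0·2^3 + 1·2^4 + 1·2^5
p-restricted factor λ_0 = (1, 1, 0, 0, 0)
p-restricted factor λ_1 = (1, 0, 0, 1, 1)
p-restricted factor λ_2 = (0, 0, 1, 1, 0)
p-restricted factor λ_3 = (0, 1, 0, 1, 0)
p-restricted factor λ_4 = (1, 0, 1, 1, 1)
p-restricted factor λ_5 = (0, 1, 0, 1, 1)

((1, 1, 0, 0, 0), (1, 0, 0, 1, 1), (0, 0, 1, 1, 0), (0, 1, 0, 1, 0), (1, 0, 1, 1, 1), (0, 1, 0, 1, 1))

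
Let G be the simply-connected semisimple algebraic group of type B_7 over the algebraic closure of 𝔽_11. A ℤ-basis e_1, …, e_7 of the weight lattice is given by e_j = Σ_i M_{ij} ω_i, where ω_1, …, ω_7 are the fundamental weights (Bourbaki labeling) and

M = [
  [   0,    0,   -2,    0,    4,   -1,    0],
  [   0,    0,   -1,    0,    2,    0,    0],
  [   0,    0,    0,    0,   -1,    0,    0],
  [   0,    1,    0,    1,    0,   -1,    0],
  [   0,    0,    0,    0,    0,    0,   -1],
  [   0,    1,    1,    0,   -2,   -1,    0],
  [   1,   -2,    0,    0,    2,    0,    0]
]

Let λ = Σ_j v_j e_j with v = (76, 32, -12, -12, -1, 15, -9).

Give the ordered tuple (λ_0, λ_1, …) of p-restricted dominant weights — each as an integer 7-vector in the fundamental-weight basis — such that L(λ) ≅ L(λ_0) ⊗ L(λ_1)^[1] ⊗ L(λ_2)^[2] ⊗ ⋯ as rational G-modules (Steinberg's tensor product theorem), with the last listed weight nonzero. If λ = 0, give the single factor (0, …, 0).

Change of basis e → ω: c = M·v where v = (76, 32, -12, -12, -1, 15, -9):
  c_1 = (0)·(76) + (0)·(32) + (-2)·(-12) + (0)·(-12) + (4)·(-1) + (-1)·(15) + (0)·(-9) = 5
  c_2 = (0)·(76) + (0)·(32) + (-1)·(-12) + (0)·(-12) + (2)·(-1) + (0)·(15) + (0)·(-9) = 10
  c_3 = (0)·(76) + (0)·(32) + (0)·(-12) + (0)·(-12) + (-1)·(-1) + (0)·(15) + (0)·(-9) = 1
  c_4 = (0)·(76) + (1)·(32) + (0)·(-12) + (1)·(-12) + (0)·(-1) + (-1)·(15) + (0)·(-9) = 5
  c_5 = (0)·(76) + (0)·(32) + (0)·(-12) + (0)·(-12) + (0)·(-1) + (0)·(15) + (-1)·(-9) = 9
  c_6 = (0)·(76) + (1)·(32) + (1)·(-12) + (0)·(-12) + (-2)·(-1) + (-1)·(15) + (0)·(-9) = 7
  c_7 = (1)·(76) + (-2)·(32) + (0)·(-12) + (0)·(-12) + (2)·(-1) + (0)·(15) + (0)·(-9) = 10
Base-11 expansion of each c_i:
  c_1 = 5 = 5·11^0
  c_2 = 10 = 10·11^0
  c_3 = 1 = 1·11^0
  c_4 = 5 = 5·11^0
  c_5 = 9 = 9·11^0
  c_6 = 7 = 7·11^0
  c_7 = 10 = 10·11^0
λ_0 = (5, 10, 1, 5, 9, 7, 10)

((5, 10, 1, 5, 9, 7, 10),)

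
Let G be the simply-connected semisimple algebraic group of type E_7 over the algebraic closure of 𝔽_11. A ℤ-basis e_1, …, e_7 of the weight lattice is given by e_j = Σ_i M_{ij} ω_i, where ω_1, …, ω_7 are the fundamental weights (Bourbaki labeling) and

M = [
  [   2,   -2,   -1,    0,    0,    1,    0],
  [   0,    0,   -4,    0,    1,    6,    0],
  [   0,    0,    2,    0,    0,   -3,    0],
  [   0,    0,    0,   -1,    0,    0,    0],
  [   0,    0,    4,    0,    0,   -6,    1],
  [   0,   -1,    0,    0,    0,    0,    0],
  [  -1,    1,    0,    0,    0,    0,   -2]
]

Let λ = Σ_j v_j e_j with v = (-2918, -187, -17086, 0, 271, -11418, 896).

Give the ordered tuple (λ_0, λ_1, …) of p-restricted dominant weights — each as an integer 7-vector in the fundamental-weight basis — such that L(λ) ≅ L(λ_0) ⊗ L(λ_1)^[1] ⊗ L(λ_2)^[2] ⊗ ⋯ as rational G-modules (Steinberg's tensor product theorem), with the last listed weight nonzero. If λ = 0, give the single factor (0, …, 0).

ω-coordinates c = M·v, v = (-2918, -187, -17086, 0, 271, -11418, 896):
  c_1 = (2)·(-2918) + (-2)·(-187) + (-1)·(-17086) + (0)·(0) + (0)·(271) + (1)·(-11418) + (0)·(896) = 206
  c_2 = (0)·(-2918) + (0)·(-187) + (-4)·(-17086) + (0)·(0) + (1)·(271) + (6)·(-11418) + (0)·(896) = 107
  c_3 = (0)·(-2918) + (0)·(-187) + (2)·(-17086) + (0)·(0) + (0)·(271) + (-3)·(-11418) + (0)·(896) = 82
  c_4 = (0)·(-2918) + (0)·(-187) + (0)·(-17086) + (-1)·(0) + (0)·(271) + (0)·(-11418) + (0)·(896) = 0
  c_5 = (0)·(-2918) + (0)·(-187) + (4)·(-17086) + (0)·(0) + (0)·(271) + (-6)·(-11418) + (1)·(896) = 1060
  c_6 = (0)·(-2918) + (-1)·(-187) + (0)·(-17086) + (0)·(0) + (0)·(271) + (0)·(-11418) + (0)·(896) = 187
  c_7 = (-1)·(-2918) + (1)·(-187) + (0)·(-17086) + (0)·(0) + (0)·(271) + (0)·(-11418) + (-2)·(896) = 939
Expand coordinatewise in base 11:
  c_1 = 206 = 8·11^0 + 7·11^1 + 1·11^2
  c_2 = 107 = 8·11^0 + 9·11^1
  c_3 = 82 = 5·11^0 + 7·11^1
  c_4 = 0
  c_5 = 1060 = 4·11^0 + 8·11^1 + 8·11^2
  c_6 = 187 = 0·11^0 + 6·11^1 + 1·11^2
  c_7 = 939 = 4·11^0 + 8·11^1 + 7·11^2
Factor λ_0 = (8, 8, 5, 0, 4, 0, 4)
Factor λ_1 = (7, 9, 7, 0, 8, 6, 8)
Factor λ_2 = (1, 0, 0, 0, 8, 1, 7)

((8, 8, 5, 0, 4, 0, 4), (7, 9, 7, 0, 8, 6, 8), (1, 0, 0, 0, 8, 1, 7))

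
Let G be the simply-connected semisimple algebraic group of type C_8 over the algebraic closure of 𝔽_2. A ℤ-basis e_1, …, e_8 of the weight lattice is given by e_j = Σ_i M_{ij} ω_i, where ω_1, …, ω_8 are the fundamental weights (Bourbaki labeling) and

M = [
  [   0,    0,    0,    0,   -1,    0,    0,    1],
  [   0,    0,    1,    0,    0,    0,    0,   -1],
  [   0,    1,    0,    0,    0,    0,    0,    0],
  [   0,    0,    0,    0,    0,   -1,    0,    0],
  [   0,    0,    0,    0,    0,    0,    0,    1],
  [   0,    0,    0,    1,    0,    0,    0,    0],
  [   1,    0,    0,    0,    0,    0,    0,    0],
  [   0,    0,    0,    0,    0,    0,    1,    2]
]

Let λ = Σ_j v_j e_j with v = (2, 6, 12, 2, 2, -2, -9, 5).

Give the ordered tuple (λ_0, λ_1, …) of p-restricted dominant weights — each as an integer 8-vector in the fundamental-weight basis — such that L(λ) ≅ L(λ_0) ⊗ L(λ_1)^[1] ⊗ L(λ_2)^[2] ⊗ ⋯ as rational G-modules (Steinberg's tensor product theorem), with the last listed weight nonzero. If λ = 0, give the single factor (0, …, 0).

In the fundamental-weight basis, λ has coordinates c = M·v (v = (2, 6, 12, 2, 2, -2, -9, 5)):
  c_1 = 0*2 + 0*6 + 0*12 + 0*2 + -1*2 + 0*-2 + 0*-9 + 1*5 = 3
  c_2 = 0*2 + 0*6 + 1*12 + 0*2 + 0*2 + 0*-2 + 0*-9 + -1*5 = 7
  c_3 = 0*2 + 1*6 + 0*12 + 0*2 + 0*2 + 0*-2 + 0*-9 + 0*5 = 6
  c_4 = 0*2 + 0*6 + 0*12 + 0*2 + 0*2 + -1*-2 + 0*-9 + 0*5 = 2
  c_5 = 0*2 + 0*6 + 0*12 + 0*2 + 0*2 + 0*-2 + 0*-9 + 1*5 = 5
  c_6 = 0*2 + 0*6 + 0*12 + 1*2 + 0*2 + 0*-2 + 0*-9 + 0*5 = 2
  c_7 = 1*2 + 0*6 + 0*12 + 0*2 + 0*2 + 0*-2 + 0*-9 + 0*5 = 2
  c_8 = 0*2 + 0*6 + 0*12 + 0*2 + 0*2 + 0*-2 + 1*-9 + 2*5 = 1
Base-2 expansion of each c_i:
  c_1 = 3 = 1·2^0 + 1·2^1
  c_2 = 7 = 1·2^0 + 1·2^1 + 1·2^2
  c_3 = 6 = 0·2^0 + 1·2^1 + 1·2^2
  c_4 = 2 = 0·2^0 + 1·2^1
  c_5 = 5 = 1·2^0 + 0·2^1 + 1·2^2
  c_6 = 2 = 0·2^0 + 1·2^1
  c_7 = 2 = 0·2^0 + 1·2^1
  c_8 = 1 = 1·2^0
λ_0 = (1, 1, 0, 0, 1, 0, 0, 1)
λ_1 = (1, 1, 1, 1, 0, 1, 1, 0)
λ_2 = (0, 1, 1, 0, 1, 0, 0, 0)

((1, 1, 0, 0, 1, 0, 0, 1), (1, 1, 1, 1, 0, 1, 1, 0), (0, 1, 1, 0, 1, 0, 0, 0))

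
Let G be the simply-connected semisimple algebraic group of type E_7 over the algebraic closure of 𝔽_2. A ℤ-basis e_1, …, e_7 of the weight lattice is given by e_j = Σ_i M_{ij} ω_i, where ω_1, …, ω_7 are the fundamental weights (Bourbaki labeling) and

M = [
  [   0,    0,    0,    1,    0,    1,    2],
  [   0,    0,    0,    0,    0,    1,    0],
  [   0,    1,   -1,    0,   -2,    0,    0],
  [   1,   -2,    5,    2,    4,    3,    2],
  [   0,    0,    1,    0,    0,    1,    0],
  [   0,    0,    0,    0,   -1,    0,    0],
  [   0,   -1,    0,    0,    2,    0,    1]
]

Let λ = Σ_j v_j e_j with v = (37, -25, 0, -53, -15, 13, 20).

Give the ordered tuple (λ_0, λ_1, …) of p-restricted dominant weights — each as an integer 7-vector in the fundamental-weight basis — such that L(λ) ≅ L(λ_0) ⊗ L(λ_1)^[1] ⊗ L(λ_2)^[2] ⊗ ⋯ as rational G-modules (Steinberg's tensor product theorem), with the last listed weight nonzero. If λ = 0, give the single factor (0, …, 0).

((0, 1, 1, 0, 1, 1, 1), (0, 0, 0, 0, 0, 1, 1), (0, 1, 1, 0, 1, 1, 1), (0, 1, 0, 0, 1, 1, 1))

Compute c_i = Σ_j M_{ij} v_j with v = (37, -25, 0, -53, -15, 13, 20):
  c_1 = 0*37 + 0*-25 + 0*0 + 1*-53 + 0*-15 + 1*13 + 2*20 = 0
  c_2 = 0*37 + 0*-25 + 0*0 + 0*-53 + 0*-15 + 1*13 + 0*20 = 13
  c_3 = 0*37 + 1*-25 + -1*0 + 0*-53 + -2*-15 + 0*13 + 0*20 = 5
  c_4 = 1*37 + -2*-25 + 5*0 + 2*-53 + 4*-15 + 3*13 + 2*20 = 0
  c_5 = 0*37 + 0*-25 + 1*0 + 0*-53 + 0*-15 + 1*13 + 0*20 = 13
  c_6 = 0*37 + 0*-25 + 0*0 + 0*-53 + -1*-15 + 0*13 + 0*20 = 15
  c_7 = 0*37 + -1*-25 + 0*0 + 0*-53 + 2*-15 + 0*13 + 1*20 = 15
Writing each c_i in base p = 2:
  c_1 = 0
  c_2 = 13 = 1·2^0 + 0·2^1 + 1·2^2 + 1·2^3
  c_3 = 5 = 1·2^0 + 0·2^1 + 1·2^2
  c_4 = 0
  c_5 = 13 = 1·2^0 + 0·2^1 + 1·2^2 + 1·2^3
  c_6 = 15 = 1·2^0 + 1·2^1 + 1·2^2 + 1·2^3
  c_7 = 15 = 1·2^0 + 1·2^1 + 1·2^2 + 1·2^3
p-restricted factor λ_0 = (0, 1, 1, 0, 1, 1, 1)
p-restricted factor λ_1 = (0, 0, 0, 0, 0, 1, 1)
p-restricted factor λ_2 = (0, 1, 1, 0, 1, 1, 1)
p-restricted factor λ_3 = (0, 1, 0, 0, 1, 1, 1)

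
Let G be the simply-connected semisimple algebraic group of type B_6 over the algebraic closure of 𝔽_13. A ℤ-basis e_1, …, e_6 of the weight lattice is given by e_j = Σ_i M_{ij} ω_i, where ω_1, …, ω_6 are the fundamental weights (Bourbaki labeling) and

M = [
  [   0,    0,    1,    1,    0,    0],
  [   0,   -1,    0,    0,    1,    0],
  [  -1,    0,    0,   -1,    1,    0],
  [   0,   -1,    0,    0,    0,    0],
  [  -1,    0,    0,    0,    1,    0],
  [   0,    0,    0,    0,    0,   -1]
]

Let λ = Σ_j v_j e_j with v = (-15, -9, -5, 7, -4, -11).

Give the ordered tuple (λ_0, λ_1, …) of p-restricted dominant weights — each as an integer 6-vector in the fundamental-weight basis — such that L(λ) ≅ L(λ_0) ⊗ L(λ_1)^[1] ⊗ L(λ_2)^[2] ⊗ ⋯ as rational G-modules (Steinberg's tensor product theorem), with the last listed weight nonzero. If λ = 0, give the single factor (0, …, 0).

((2, 5, 4, 9, 11, 11),)

ω-coordinates c = M·v, v = (-15, -9, -5, 7, -4, -11):
  c_1 = (0)·(-15) + (0)·(-9) + (1)·(-5) + 1·7 + (0)·(-4) + (0)·(-11) = 2
  c_2 = (0)·(-15) + (-1)·(-9) + (0)·(-5) + 0·7 + (1)·(-4) + (0)·(-11) = 5
  c_3 = (-1)·(-15) + (0)·(-9) + (0)·(-5) + (-1)·(7) + (1)·(-4) + (0)·(-11) = 4
  c_4 = (0)·(-15) + (-1)·(-9) + (0)·(-5) + 0·7 + (0)·(-4) + (0)·(-11) = 9
  c_5 = (-1)·(-15) + (0)·(-9) + (0)·(-5) + 0·7 + (1)·(-4) + (0)·(-11) = 11
  c_6 = (0)·(-15) + (0)·(-9) + (0)·(-5) + 0·7 + (0)·(-4) + (-1)·(-11) = 11
p = 13; digits c_i = Σ_j d_{ij}·13^j, 0 ≤ d_{ij} < 13:
  c_1 = 2 = 2·13^0
  c_2 = 5 = 5·13^0
  c_3 = 4 = 4·13^0
  c_4 = 9 = 9·13^0
  c_5 = 11 = 11·13^0
  c_6 = 11 = 11·13^0
λ_0 = (2, 5, 4, 9, 11, 11)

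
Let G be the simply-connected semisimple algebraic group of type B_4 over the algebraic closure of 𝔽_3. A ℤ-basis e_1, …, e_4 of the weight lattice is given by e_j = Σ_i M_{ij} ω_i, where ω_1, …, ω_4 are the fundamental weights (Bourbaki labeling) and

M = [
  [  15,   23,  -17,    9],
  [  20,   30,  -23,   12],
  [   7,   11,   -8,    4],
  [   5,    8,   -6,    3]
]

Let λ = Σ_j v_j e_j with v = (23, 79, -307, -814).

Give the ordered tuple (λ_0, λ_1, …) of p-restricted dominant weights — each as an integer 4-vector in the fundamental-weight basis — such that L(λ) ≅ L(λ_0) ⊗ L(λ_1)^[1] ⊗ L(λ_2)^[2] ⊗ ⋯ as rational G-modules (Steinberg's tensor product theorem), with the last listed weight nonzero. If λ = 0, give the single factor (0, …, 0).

In the fundamental-weight basis, λ has coordinates c = M·v (v = (23, 79, -307, -814)):
  c_1 = (15)·(23) + (23)·(79) + (-17)·(-307) + (9)·(-814) = 55
  c_2 = (20)·(23) + (30)·(79) + (-23)·(-307) + (12)·(-814) = 123
  c_3 = (7)·(23) + (11)·(79) + (-8)·(-307) + (4)·(-814) = 230
  c_4 = (5)·(23) + (8)·(79) + (-6)·(-307) + (3)·(-814) = 147
Writing each c_i in base p = 3:
  c_1 = 55 = 1·3^0 + 0·3^1 + 0·3^2 + 2·3^3
  c_2 = 123 = 0·3^0 + 2·3^1 + 1·3^2 + 1·3^3 + 1·3^4
  c_3 = 230 = 2·3^0 + 1·3^1 + 1·3^2 + 2·3^3 + 2·3^4
  c_4 = 147 = 0·3^0 + 1·3^1 + 1·3^2 + 2·3^3 + 1·3^4
λ_0 = (1, 0, 2, 0)
λ_1 = (0, 2, 1, 1)
λ_2 = (0, 1, 1, 1)
λ_3 = (2, 1, 2, 2)
λ_4 = (0, 1, 2, 1)

((1, 0, 2, 0), (0, 2, 1, 1), (0, 1, 1, 1), (2, 1, 2, 2), (0, 1, 2, 1))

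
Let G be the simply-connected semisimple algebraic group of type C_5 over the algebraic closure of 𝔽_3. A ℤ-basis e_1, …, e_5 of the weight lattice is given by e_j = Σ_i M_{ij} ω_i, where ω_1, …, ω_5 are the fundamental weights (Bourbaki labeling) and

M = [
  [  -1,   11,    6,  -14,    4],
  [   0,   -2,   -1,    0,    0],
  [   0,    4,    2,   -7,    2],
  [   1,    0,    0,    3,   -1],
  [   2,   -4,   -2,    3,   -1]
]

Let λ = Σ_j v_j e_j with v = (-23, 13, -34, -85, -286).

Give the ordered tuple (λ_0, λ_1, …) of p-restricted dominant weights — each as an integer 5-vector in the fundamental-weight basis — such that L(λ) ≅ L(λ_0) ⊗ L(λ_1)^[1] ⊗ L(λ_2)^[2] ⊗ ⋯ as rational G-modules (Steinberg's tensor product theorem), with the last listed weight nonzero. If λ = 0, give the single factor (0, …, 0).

((2, 2, 1, 2, 1), (2, 2, 2, 2, 0))

ω-coordinates c = M·v, v = (-23, 13, -34, -85, -286):
  c_1 = (-1)·(-23) + (11)·(13) + (6)·(-34) + (-14)·(-85) + (4)·(-286) = 8
  c_2 = (0)·(-23) + (-2)·(13) + (-1)·(-34) + (0)·(-85) + (0)·(-286) = 8
  c_3 = (0)·(-23) + (4)·(13) + (2)·(-34) + (-7)·(-85) + (2)·(-286) = 7
  c_4 = (1)·(-23) + (0)·(13) + (0)·(-34) + (3)·(-85) + (-1)·(-286) = 8
  c_5 = (2)·(-23) + (-4)·(13) + (-2)·(-34) + (3)·(-85) + (-1)·(-286) = 1
Expand coordinatewise in base 3:
  c_1 = 8 = 2·3^0 + 2·3^1
  c_2 = 8 = 2·3^0 + 2·3^1
  c_3 = 7 = 1·3^0 + 2·3^1
  c_4 = 8 = 2·3^0 + 2·3^1
  c_5 = 1 = 1·3^0
λ_0 = (2, 2, 1, 2, 1)
λ_1 = (2, 2, 2, 2, 0)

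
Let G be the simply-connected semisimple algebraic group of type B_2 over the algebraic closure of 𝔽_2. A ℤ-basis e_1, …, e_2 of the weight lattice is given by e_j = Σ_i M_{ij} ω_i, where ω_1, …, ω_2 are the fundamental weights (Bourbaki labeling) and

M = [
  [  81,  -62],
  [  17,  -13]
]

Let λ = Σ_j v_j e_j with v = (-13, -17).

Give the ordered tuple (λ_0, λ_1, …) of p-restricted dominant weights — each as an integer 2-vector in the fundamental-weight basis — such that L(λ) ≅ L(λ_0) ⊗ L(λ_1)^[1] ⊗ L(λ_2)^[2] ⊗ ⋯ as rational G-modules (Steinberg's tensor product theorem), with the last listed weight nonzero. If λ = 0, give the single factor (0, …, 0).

In the fundamental-weight basis, λ has coordinates c = M·v (v = (-13, -17)):
  c_1 = 81*-13 + -62*-17 = 1
  c_2 = 17*-13 + -13*-17 = 0
Writing each c_i in base p = 2:
  c_1 = 1 = 1·2^0
  c_2 = 0
λ_0 = (1, 0)

((1, 0),)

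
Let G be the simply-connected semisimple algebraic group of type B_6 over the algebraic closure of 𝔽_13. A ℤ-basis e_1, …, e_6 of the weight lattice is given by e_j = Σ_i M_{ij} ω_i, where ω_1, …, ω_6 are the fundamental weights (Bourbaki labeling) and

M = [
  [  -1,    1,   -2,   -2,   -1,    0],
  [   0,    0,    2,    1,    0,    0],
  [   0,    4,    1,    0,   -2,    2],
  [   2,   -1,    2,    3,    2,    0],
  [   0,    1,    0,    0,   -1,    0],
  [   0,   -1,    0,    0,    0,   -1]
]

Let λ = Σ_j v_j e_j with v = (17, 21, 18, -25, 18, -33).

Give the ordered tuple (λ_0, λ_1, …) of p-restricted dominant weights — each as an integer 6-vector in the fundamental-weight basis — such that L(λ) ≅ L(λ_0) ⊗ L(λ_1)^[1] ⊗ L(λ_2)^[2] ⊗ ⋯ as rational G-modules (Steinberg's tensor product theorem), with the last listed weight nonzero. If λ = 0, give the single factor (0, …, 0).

((0, 11, 0, 10, 3, 12),)

ω-coordinates c = M·v, v = (17, 21, 18, -25, 18, -33):
  c_1 = (-1)·(17) + (1)·(21) + (-2)·(18) + (-2)·(-25) + (-1)·(18) + (0)·(-33) = 0
  c_2 = (0)·(17) + (0)·(21) + (2)·(18) + (1)·(-25) + (0)·(18) + (0)·(-33) = 11
  c_3 = (0)·(17) + (4)·(21) + (1)·(18) + (0)·(-25) + (-2)·(18) + (2)·(-33) = 0
  c_4 = (2)·(17) + (-1)·(21) + (2)·(18) + (3)·(-25) + (2)·(18) + (0)·(-33) = 10
  c_5 = (0)·(17) + (1)·(21) + (0)·(18) + (0)·(-25) + (-1)·(18) + (0)·(-33) = 3
  c_6 = (0)·(17) + (-1)·(21) + (0)·(18) + (0)·(-25) + (0)·(18) + (-1)·(-33) = 12
Writing each c_i in base p = 13:
  c_1 = 0
  c_2 = 11 = 11·13^0
  c_3 = 0
  c_4 = 10 = 10·13^0
  c_5 = 3 = 3·13^0
  c_6 = 12 = 12·13^0
Factor λ_0 = (0, 11, 0, 10, 3, 12)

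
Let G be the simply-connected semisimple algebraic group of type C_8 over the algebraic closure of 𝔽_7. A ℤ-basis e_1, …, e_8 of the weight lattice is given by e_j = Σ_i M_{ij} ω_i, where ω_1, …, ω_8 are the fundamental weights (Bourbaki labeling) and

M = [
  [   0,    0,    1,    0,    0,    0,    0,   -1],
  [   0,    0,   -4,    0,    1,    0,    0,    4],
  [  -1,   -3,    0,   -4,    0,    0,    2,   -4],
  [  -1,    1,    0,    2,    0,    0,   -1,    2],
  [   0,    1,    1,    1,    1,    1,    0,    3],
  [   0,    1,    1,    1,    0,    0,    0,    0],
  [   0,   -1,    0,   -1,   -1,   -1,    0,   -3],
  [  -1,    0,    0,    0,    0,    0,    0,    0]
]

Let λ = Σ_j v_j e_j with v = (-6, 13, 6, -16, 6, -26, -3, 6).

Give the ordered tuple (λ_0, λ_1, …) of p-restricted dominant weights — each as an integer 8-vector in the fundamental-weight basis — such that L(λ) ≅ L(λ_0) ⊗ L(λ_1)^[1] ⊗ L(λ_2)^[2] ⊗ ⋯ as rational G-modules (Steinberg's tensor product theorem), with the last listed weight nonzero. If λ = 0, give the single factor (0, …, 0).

Converting to the ω-basis (c_i = row i of M dotted with v = (-6, 13, 6, -16, 6, -26, -3, 6)):
  c_1 = 0*-6 + 0*13 + 1*6 + 0*-16 + 0*6 + 0*-26 + 0*-3 + -1*6 = 0
  c_2 = 0*-6 + 0*13 + -4*6 + 0*-16 + 1*6 + 0*-26 + 0*-3 + 4*6 = 6
  c_3 = -1*-6 + -3*13 + 0*6 + -4*-16 + 0*6 + 0*-26 + 2*-3 + -4*6 = 1
  c_4 = -1*-6 + 1*13 + 0*6 + 2*-16 + 0*6 + 0*-26 + -1*-3 + 2*6 = 2
  c_5 = 0*-6 + 1*13 + 1*6 + 1*-16 + 1*6 + 1*-26 + 0*-3 + 3*6 = 1
  c_6 = 0*-6 + 1*13 + 1*6 + 1*-16 + 0*6 + 0*-26 + 0*-3 + 0*6 = 3
  c_7 = 0*-6 + -1*13 + 0*6 + -1*-16 + -1*6 + -1*-26 + 0*-3 + -3*6 = 5
  c_8 = -1*-6 + 0*13 + 0*6 + 0*-16 + 0*6 + 0*-26 + 0*-3 + 0*6 = 6
Expand coordinatewise in base 7:
  c_1 = 0
  c_2 = 6 = 6·7^0
  c_3 = 1 = 1·7^0
  c_4 = 2 = 2·7^0
  c_5 = 1 = 1·7^0
  c_6 = 3 = 3·7^0
  c_7 = 5 = 5·7^0
  c_8 = 6 = 6·7^0
p-restricted factor λ_0 = (0, 6, 1, 2, 1, 3, 5, 6)

((0, 6, 1, 2, 1, 3, 5, 6),)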